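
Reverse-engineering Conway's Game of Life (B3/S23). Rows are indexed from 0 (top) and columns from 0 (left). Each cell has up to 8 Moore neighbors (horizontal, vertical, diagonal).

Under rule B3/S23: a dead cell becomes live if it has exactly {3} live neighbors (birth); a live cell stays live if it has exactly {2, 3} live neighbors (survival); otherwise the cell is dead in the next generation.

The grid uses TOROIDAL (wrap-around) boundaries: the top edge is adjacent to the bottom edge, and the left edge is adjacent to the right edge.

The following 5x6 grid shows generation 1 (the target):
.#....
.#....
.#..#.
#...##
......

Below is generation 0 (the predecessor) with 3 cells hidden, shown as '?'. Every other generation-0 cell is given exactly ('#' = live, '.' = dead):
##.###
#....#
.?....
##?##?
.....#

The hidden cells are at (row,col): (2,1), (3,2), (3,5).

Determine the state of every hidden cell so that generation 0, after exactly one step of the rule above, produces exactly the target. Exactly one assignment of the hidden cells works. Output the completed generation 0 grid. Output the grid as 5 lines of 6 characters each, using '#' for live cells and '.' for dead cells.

Answer: ##.###
#....#
......
##.##.
.....#

Derivation:
Hidden generation-0 cells (in order): (2,1), (3,2), (3,5).
A hidden cell only influences target cells in its own 3x3 neighborhood. Try each of the 2^3 = 8 assignments, step the completed generation 0 forward once under B3/S23, and compare with the target:
  (2,1)=. (3,2)=. (3,5)=. -> step reproduces the target at every cell -> ACCEPT
  (2,1)=. (3,2)=. (3,5)=# -> step gives (2,4)='.' but target has '#' -> reject
  (2,1)=. (3,2)=# (3,5)=. -> step gives (2,1)='.' but target has '#' -> reject
  (2,1)=. (3,2)=# (3,5)=# -> step gives (2,1)='.' but target has '#' -> reject
  (2,1)=# (3,2)=. (3,5)=. -> step gives (1,1)='.' but target has '#' -> reject
  (2,1)=# (3,2)=. (3,5)=# -> step gives (1,1)='.' but target has '#' -> reject
  (2,1)=# (3,2)=# (3,5)=. -> step gives (1,1)='.' but target has '#' -> reject
  (2,1)=# (3,2)=# (3,5)=# -> step gives (1,1)='.' but target has '#' -> reject
Unique solution: (2,1)=dead, (3,2)=dead, (3,5)=dead.
Check: live-neighbor counts of every cell in the completed generation 0:
522145
432244
432234
212123
644465
Applying B3/S23 to generation 0 with these counts gives:
.#....
.#....
.#..#.
#...##
......
which matches the target exactly.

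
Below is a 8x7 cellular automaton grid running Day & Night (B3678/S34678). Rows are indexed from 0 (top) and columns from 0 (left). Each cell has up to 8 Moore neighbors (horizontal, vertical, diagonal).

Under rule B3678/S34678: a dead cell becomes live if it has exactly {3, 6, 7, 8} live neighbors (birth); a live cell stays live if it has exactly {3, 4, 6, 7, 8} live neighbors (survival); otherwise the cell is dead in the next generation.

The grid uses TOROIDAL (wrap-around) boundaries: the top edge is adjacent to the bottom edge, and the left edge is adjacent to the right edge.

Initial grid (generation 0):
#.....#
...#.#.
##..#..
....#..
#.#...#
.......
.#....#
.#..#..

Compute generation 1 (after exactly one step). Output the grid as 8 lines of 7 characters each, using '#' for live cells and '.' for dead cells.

Simulating step by step:
Generation 0 (given above): 15 live cells
Generation 1: 15 live cells
(generation 1 grid is the final answer)

Answer: ....##.
.#..#..
...###.
...#.##
.......
.#....#
#......
.....##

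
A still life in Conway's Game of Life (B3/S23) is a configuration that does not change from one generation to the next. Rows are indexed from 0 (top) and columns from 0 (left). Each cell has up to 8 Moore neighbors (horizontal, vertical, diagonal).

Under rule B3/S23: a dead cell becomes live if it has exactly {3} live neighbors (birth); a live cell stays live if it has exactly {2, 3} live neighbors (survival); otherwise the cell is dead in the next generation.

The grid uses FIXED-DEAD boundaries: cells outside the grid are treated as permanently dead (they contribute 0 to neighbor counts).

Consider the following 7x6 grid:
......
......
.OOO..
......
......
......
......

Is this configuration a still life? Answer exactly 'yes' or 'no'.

Compute generation 1 and compare to generation 0 (given above):
Generation 1:
......
..O...
..O...
..O...
......
......
......
Cell (1,2) differs: gen0=0 vs gen1=1 -> NOT a still life.

Answer: no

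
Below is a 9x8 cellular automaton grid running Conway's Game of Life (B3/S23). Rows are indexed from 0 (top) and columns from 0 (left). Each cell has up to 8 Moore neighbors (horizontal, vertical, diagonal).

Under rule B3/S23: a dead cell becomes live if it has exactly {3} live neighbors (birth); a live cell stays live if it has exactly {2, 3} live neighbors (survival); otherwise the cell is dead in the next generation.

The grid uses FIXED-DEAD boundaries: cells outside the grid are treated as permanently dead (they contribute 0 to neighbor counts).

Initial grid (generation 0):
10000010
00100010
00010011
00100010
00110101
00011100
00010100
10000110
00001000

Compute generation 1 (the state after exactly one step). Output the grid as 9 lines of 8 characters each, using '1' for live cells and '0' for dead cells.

Simulating step by step:
Generation 0 (given above): 22 live cells
Generation 1: 17 live cells
(generation 1 grid is the final answer)

Answer: 00000000
00000110
00110111
00101100
00100100
00000100
00010000
00000110
00000100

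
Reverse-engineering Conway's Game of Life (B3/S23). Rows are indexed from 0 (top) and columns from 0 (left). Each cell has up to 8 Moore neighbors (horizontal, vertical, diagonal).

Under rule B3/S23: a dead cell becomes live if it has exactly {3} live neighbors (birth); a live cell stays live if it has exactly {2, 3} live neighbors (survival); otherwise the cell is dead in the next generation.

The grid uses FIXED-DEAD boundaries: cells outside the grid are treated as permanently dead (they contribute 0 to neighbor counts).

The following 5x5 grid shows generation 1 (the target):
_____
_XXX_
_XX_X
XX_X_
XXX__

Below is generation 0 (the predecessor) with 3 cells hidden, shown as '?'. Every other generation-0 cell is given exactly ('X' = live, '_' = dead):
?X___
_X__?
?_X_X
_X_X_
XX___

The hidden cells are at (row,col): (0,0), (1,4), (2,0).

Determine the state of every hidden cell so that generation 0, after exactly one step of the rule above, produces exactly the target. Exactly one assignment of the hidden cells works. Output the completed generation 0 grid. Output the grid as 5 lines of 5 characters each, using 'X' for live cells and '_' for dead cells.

Answer: _X___
_X__X
__X_X
_X_X_
XX___

Derivation:
Hidden generation-0 cells (in order): (0,0), (1,4), (2,0).
A hidden cell only influences target cells in its own 3x3 neighborhood. Try each of the 2^3 = 8 assignments, step the completed generation 0 forward once under B3/S23, and compare with the target:
  (0,0)=_ (1,4)=_ (2,0)=_ -> step gives (1,3)='_' but target has 'X' -> reject
  (0,0)=_ (1,4)=_ (2,0)=X -> step gives (1,0)='X' but target has '_' -> reject
  (0,0)=_ (1,4)=X (2,0)=_ -> step reproduces the target at every cell -> ACCEPT
  (0,0)=_ (1,4)=X (2,0)=X -> step gives (1,0)='X' but target has '_' -> reject
  (0,0)=X (1,4)=_ (2,0)=_ -> step gives (0,0)='X' but target has '_' -> reject
  (0,0)=X (1,4)=_ (2,0)=X -> step gives (0,0)='X' but target has '_' -> reject
  (0,0)=X (1,4)=X (2,0)=_ -> step gives (0,0)='X' but target has '_' -> reject
  (0,0)=X (1,4)=X (2,0)=X -> step gives (0,0)='X' but target has '_' -> reject
Unique solution: (0,0)=dead, (1,4)=live, (2,0)=dead.
Check: live-neighbor counts of every cell in the completed generation 0:
21211
22331
23342
33422
22311
Applying B3/S23 to generation 0 with these counts gives:
_____
_XXX_
_XX_X
XX_X_
XXX__
which matches the target exactly.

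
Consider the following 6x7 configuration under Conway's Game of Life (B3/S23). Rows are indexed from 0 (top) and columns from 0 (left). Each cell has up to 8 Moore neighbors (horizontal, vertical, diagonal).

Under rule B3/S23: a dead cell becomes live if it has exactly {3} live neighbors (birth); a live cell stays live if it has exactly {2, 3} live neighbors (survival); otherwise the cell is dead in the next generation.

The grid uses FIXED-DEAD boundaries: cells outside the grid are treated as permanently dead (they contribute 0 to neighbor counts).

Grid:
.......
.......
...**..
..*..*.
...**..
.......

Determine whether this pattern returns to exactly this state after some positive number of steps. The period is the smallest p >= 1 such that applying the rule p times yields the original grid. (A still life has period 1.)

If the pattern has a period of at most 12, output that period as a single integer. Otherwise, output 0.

Answer: 1

Derivation:
Simulating and comparing each generation to the original:
Gen 0 (original, given above): 6 live cells
Gen 1: 6 live cells, MATCHES original -> period = 1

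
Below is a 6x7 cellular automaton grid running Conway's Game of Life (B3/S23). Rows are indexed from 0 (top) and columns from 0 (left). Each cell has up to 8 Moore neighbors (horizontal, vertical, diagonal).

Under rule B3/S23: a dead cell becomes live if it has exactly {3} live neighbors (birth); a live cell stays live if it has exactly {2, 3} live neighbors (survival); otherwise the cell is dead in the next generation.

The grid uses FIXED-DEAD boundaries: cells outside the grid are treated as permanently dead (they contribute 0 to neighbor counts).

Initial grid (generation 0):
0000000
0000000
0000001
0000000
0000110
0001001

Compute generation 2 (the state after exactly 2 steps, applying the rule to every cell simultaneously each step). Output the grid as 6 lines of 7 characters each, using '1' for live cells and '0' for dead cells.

Answer: 0000000
0000000
0000000
0000110
0000001
0000110

Derivation:
Simulating step by step:
Generation 0 (given above): 5 live cells
Generation 1: 5 live cells
0000000
0000000
0000000
0000010
0000110
0000110
Generation 2: 5 live cells
(generation 2 grid is the final answer)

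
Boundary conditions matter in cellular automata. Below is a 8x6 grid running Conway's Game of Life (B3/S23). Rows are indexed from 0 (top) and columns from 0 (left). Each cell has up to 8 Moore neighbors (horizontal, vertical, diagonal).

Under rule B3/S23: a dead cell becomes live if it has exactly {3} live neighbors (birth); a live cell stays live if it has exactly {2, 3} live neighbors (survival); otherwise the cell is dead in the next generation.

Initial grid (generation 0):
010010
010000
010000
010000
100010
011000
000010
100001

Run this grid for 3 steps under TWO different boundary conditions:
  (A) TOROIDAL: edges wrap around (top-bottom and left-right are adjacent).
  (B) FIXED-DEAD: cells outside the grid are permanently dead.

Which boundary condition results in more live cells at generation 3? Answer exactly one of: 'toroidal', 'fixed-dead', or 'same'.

Answer: toroidal

Derivation:
Under TOROIDAL boundary, generation 3:
000111
000011
100011
100011
100001
111111
000111
011000
Population = 24

Under FIXED-DEAD boundary, generation 3:
010000
010000
000000
000000
100000
101000
010000
000000
Population = 6

Comparison: toroidal=24, fixed-dead=6 -> toroidal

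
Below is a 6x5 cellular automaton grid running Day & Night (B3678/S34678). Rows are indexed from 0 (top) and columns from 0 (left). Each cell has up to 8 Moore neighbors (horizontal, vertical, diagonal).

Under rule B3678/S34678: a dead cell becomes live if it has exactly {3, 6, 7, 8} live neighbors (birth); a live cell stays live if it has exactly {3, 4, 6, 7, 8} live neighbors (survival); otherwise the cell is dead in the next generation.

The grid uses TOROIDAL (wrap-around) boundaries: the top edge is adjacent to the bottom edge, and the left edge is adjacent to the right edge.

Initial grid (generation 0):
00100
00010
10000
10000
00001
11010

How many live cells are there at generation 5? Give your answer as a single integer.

Answer: 15

Derivation:
Simulating step by step:
Generation 0 (given above): 8 live cells
Generation 1: 10 live cells
01111
00000
00001
00001
01001
00101
Generation 2: 10 live cells
10110
10101
00000
00010
00000
00111
Generation 3: 13 live cells
10111
00001
00011
00000
00101
01111
Generation 4: 11 live cells
10110
00110
00000
00001
11100
01010
Generation 5: 15 live cells
00010
01111
00010
11000
11111
00110
Population at generation 5: 15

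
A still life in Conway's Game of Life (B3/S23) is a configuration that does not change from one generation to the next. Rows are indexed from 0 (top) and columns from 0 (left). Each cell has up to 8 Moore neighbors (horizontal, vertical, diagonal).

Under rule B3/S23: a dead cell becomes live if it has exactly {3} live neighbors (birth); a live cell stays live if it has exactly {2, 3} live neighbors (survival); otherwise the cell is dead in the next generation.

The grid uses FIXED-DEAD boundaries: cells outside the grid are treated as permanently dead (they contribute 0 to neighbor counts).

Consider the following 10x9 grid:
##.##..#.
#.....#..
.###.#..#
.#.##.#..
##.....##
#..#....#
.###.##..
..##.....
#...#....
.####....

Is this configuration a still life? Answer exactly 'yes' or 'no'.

Answer: no

Derivation:
Compute generation 1 and compare to generation 0 (given above):
Generation 1:
##.......
#....###.
##.#.###.
...####.#
##.##..##
#..##.#.#
.#.......
.....#...
....#....
.####....
Cell (0,3) differs: gen0=1 vs gen1=0 -> NOT a still life.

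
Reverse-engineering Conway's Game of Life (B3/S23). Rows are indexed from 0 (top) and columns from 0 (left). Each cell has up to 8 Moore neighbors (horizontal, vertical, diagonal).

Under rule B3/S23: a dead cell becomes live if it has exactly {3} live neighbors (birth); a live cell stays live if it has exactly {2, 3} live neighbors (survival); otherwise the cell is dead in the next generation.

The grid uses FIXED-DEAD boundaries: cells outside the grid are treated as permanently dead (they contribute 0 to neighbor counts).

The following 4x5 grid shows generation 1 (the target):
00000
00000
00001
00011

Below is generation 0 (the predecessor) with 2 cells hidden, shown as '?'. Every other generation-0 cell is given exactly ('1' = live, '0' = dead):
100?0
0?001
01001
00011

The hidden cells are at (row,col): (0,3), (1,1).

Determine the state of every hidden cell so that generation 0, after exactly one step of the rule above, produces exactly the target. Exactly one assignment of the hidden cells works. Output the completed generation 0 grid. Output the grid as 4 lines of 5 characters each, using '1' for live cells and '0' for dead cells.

Answer: 10000
00001
01001
00011

Derivation:
Hidden generation-0 cells (in order): (0,3), (1,1).
A hidden cell only influences target cells in its own 3x3 neighborhood. Try each of the 2^2 = 4 assignments, step the completed generation 0 forward once under B3/S23, and compare with the target:
  (0,3)=0 (1,1)=0 -> step reproduces the target at every cell -> ACCEPT
  (0,3)=0 (1,1)=1 -> step gives (1,0)='1' but target has '0' -> reject
  (0,3)=1 (1,1)=0 -> step gives (1,3)='1' but target has '0' -> reject
  (0,3)=1 (1,1)=1 -> step gives (1,0)='1' but target has '0' -> reject
Unique solution: (0,3)=dead, (1,1)=dead.
Check: live-neighbor counts of every cell in the completed generation 0:
01011
22121
10243
11222
Applying B3/S23 to generation 0 with these counts gives:
00000
00000
00001
00011
which matches the target exactly.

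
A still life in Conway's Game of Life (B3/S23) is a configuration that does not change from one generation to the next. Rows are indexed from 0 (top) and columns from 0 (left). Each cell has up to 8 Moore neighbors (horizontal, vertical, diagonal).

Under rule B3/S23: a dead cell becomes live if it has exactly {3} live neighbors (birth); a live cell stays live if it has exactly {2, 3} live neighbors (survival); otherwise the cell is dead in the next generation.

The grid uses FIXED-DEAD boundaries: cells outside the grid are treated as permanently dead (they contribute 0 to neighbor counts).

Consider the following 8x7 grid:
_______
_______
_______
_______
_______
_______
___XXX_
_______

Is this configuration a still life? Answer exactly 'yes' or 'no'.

Answer: no

Derivation:
Compute generation 1 and compare to generation 0 (given above):
Generation 1:
_______
_______
_______
_______
_______
____X__
____X__
____X__
Cell (5,4) differs: gen0=0 vs gen1=1 -> NOT a still life.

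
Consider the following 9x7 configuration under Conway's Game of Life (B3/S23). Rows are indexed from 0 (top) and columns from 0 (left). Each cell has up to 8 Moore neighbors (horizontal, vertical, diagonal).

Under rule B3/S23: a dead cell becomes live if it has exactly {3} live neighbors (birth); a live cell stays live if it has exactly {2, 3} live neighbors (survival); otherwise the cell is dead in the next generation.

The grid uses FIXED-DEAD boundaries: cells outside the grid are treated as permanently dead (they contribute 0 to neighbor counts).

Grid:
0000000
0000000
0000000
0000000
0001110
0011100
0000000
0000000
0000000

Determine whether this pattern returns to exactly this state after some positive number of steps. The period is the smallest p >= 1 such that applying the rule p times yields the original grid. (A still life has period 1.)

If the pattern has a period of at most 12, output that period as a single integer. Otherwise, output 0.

Simulating and comparing each generation to the original:
Gen 0 (original, given above): 6 live cells
Gen 1: 6 live cells, differs from original
Gen 2: 6 live cells, MATCHES original -> period = 2

Answer: 2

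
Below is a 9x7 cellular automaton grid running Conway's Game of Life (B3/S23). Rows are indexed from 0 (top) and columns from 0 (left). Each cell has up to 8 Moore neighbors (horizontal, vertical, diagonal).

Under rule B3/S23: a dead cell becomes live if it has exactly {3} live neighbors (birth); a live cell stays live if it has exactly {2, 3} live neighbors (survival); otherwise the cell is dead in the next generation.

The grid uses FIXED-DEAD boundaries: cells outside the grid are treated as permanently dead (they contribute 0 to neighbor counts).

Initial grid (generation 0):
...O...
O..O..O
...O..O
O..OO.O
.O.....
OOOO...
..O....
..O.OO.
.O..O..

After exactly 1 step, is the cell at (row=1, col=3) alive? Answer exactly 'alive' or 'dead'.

Simulating step by step:
Generation 0 (given above): 21 live cells
Generation 1: 21 live cells
.......
..OOO..
..OO..O
..OOOO.
....O..
O..O...
....O..
.OO.OO.
...OOO.

Cell (1,3) at generation 1: 1 -> alive

Answer: alive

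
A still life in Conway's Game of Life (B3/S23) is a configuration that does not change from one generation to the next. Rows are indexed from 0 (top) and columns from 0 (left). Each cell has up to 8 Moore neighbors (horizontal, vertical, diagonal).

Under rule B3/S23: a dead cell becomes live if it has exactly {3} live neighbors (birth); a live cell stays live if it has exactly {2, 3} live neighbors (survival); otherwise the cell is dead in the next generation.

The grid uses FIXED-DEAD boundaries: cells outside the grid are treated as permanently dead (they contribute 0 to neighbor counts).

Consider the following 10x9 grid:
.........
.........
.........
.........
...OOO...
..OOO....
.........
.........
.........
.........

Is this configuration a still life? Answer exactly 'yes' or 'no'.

Compute generation 1 and compare to generation 0 (given above):
Generation 1:
.........
.........
.........
....O....
..O..O...
..O..O...
...O.....
.........
.........
.........
Cell (3,4) differs: gen0=0 vs gen1=1 -> NOT a still life.

Answer: no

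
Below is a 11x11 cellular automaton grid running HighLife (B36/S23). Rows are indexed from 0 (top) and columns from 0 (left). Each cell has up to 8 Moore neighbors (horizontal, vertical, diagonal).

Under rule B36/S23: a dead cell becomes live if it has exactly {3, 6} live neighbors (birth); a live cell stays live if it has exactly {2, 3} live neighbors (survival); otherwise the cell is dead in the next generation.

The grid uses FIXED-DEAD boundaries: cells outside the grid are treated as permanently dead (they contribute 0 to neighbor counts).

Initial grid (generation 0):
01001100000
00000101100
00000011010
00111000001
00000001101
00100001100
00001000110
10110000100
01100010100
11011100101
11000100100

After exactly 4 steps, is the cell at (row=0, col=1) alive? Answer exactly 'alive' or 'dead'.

Answer: dead

Derivation:
Simulating step by step:
Generation 0 (given above): 41 live cells
Generation 1: 37 live cells
00001110000
00001101100
00011111010
00010010001
00100001100
00000000000
01100000010
00110000100
00000100100
00011110100
11100100010
Generation 2: 38 live cells
00001011000
00000000100
00010000010
00110000010
00000001000
01100000100
01110000000
01110000110
00100110110
01110011110
01110110000
Generation 3: 34 live cells
00000001000
00000001100
00110000110
00110000100
01010000100
01010000000
10000000110
00001001110
00001111001
00000000010
01011110100
Generation 4: 34 live cells
00000001100
00000001010
00110000010
01001001100
01111000000
11000000110
00000001010
00001000001
00001111001
00010100110
00001100000

Cell (0,1) at generation 4: 0 -> dead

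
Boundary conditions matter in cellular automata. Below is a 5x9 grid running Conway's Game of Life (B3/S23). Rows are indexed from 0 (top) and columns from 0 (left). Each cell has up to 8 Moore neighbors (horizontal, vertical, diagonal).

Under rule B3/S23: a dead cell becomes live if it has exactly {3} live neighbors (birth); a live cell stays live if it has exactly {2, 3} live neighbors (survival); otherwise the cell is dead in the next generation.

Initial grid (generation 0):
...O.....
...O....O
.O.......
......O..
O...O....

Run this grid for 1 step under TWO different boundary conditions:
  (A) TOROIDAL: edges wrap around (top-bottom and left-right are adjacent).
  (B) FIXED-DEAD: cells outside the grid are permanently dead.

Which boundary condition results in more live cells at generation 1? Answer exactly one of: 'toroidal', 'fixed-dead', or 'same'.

Under TOROIDAL boundary, generation 1:
...OO....
..O......
.........
.........
.........
Population = 3

Under FIXED-DEAD boundary, generation 1:
.........
..O......
.........
.........
.........
Population = 1

Comparison: toroidal=3, fixed-dead=1 -> toroidal

Answer: toroidal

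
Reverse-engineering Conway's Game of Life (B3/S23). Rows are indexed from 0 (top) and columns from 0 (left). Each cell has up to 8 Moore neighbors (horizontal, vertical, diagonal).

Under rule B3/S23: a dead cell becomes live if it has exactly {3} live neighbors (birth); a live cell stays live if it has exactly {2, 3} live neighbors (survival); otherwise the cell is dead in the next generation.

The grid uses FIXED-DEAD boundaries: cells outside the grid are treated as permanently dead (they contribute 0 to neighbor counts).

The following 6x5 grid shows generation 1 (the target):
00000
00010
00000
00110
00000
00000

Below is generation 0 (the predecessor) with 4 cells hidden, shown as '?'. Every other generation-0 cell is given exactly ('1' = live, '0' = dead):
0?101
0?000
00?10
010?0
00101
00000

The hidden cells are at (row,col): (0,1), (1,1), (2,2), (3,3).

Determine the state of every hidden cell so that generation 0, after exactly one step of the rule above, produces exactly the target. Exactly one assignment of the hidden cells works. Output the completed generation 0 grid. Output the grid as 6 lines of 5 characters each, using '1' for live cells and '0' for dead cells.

Answer: 00101
00000
00010
01000
00101
00000

Derivation:
Hidden generation-0 cells (in order): (0,1), (1,1), (2,2), (3,3).
A hidden cell only influences target cells in its own 3x3 neighborhood. Try each of the 2^4 = 16 assignments, step the completed generation 0 forward once under B3/S23, and compare with the target:
  (0,1)=0 (1,1)=0 (2,2)=0 (3,3)=0 -> step reproduces the target at every cell -> ACCEPT
  (0,1)=0 (1,1)=0 (2,2)=0 (3,3)=1 -> step gives (2,2)='1' but target has '0' -> reject
  (0,1)=0 (1,1)=0 (2,2)=1 (3,3)=0 -> step gives (1,2)='1' but target has '0' -> reject
  (0,1)=0 (1,1)=0 (2,2)=1 (3,3)=1 -> step gives (1,2)='1' but target has '0' -> reject
  (0,1)=0 (1,1)=1 (2,2)=0 (3,3)=0 -> step gives (1,2)='1' but target has '0' -> reject
  (0,1)=0 (1,1)=1 (2,2)=0 (3,3)=1 -> step gives (1,2)='1' but target has '0' -> reject
  (0,1)=0 (1,1)=1 (2,2)=1 (3,3)=0 -> step gives (1,1)='1' but target has '0' -> reject
  (0,1)=0 (1,1)=1 (2,2)=1 (3,3)=1 -> step gives (1,1)='1' but target has '0' -> reject
  (0,1)=1 (1,1)=0 (2,2)=0 (3,3)=0 -> step gives (1,2)='1' but target has '0' -> reject
  (0,1)=1 (1,1)=0 (2,2)=0 (3,3)=1 -> step gives (1,2)='1' but target has '0' -> reject
  (0,1)=1 (1,1)=0 (2,2)=1 (3,3)=0 -> step gives (1,1)='1' but target has '0' -> reject
  (0,1)=1 (1,1)=0 (2,2)=1 (3,3)=1 -> step gives (1,1)='1' but target has '0' -> reject
  (0,1)=1 (1,1)=1 (2,2)=0 (3,3)=0 -> step gives (0,1)='1' but target has '0' -> reject
  (0,1)=1 (1,1)=1 (2,2)=0 (3,3)=1 -> step gives (0,1)='1' but target has '0' -> reject
  (0,1)=1 (1,1)=1 (2,2)=1 (3,3)=0 -> step gives (0,1)='1' but target has '0' -> reject
  (0,1)=1 (1,1)=1 (2,2)=1 (3,3)=1 -> step gives (0,1)='1' but target has '0' -> reject
Unique solution: (0,1)=dead, (1,1)=dead, (2,2)=dead, (3,3)=dead.
Check: live-neighbor counts of every cell in the completed generation 0:
01020
01232
11201
11332
12120
01121
Applying B3/S23 to generation 0 with these counts gives:
00000
00010
00000
00110
00000
00000
which matches the target exactly.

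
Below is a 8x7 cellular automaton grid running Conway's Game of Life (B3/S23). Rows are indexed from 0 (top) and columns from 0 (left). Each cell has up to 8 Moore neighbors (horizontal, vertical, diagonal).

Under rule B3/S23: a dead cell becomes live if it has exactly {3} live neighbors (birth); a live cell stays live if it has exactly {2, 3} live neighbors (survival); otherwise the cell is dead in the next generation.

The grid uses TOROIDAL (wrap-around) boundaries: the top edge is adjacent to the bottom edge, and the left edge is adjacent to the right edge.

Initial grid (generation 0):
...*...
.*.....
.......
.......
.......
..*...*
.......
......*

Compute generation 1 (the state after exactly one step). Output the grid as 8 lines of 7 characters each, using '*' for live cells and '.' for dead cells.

Simulating step by step:
Generation 0 (given above): 5 live cells
Generation 1: 0 live cells
(generation 1 grid is the final answer)

Answer: .......
.......
.......
.......
.......
.......
.......
.......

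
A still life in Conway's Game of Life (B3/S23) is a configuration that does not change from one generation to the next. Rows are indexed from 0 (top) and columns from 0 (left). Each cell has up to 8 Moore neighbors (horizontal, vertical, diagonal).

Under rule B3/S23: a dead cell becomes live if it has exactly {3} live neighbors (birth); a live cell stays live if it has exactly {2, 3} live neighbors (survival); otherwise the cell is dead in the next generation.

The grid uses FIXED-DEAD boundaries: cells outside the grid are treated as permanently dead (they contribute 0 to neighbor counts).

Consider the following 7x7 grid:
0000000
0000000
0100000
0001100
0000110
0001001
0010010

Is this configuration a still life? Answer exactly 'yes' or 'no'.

Compute generation 1 and compare to generation 0 (given above):
Generation 1:
0000000
0000000
0000000
0001110
0000010
0001001
0000000
Cell (2,1) differs: gen0=1 vs gen1=0 -> NOT a still life.

Answer: no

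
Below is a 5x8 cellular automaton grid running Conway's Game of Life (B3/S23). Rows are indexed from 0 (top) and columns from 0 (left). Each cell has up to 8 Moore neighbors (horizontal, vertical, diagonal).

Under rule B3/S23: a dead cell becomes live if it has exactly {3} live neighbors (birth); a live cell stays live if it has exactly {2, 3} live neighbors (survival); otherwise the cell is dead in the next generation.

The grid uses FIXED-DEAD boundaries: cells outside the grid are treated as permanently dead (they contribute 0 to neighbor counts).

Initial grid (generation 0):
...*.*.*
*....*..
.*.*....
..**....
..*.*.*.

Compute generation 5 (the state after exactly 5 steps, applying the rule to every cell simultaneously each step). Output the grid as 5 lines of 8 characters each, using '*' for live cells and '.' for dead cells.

Simulating step by step:
Generation 0 (given above): 12 live cells
Generation 1: 10 live cells
....*.*.
..*...*.
.*.**...
.*..*...
..*.....
Generation 2: 9 live cells
.....*..
..*.*...
.*.***..
.*..*...
........
Generation 3: 7 live cells
........
..*.....
.*...*..
..****..
........
Generation 4: 8 live cells
........
........
.*...*..
..****..
...**...
Generation 5: 7 live cells
(generation 5 grid is the final answer)

Answer: ........
........
..**.*..
..*..*..
..*..*..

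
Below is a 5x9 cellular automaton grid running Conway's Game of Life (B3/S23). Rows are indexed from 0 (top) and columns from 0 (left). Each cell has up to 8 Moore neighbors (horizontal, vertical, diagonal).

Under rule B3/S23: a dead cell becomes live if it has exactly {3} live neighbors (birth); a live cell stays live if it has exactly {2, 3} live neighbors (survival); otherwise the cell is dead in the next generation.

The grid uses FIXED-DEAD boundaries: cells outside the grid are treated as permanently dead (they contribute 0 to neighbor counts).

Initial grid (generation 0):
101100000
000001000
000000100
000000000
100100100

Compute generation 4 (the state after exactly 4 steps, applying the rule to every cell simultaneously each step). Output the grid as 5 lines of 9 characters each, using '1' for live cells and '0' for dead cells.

Simulating step by step:
Generation 0 (given above): 8 live cells
Generation 1: 0 live cells
000000000
000000000
000000000
000000000
000000000
Generation 2: 0 live cells
000000000
000000000
000000000
000000000
000000000
Generation 3: 0 live cells
000000000
000000000
000000000
000000000
000000000
Generation 4: 0 live cells
(generation 4 grid is the final answer)

Answer: 000000000
000000000
000000000
000000000
000000000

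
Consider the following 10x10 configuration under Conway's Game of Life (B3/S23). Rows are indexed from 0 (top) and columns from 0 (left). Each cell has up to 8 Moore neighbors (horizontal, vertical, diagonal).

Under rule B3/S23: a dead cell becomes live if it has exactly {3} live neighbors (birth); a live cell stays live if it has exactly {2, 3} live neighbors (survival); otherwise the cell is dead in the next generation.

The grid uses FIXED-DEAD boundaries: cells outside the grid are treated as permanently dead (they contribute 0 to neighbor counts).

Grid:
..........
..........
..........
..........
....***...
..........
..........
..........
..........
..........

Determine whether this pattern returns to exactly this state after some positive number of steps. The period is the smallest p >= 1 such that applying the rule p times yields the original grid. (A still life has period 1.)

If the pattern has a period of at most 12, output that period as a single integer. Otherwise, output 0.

Simulating and comparing each generation to the original:
Gen 0 (original, given above): 3 live cells
Gen 1: 3 live cells, differs from original
Gen 2: 3 live cells, MATCHES original -> period = 2

Answer: 2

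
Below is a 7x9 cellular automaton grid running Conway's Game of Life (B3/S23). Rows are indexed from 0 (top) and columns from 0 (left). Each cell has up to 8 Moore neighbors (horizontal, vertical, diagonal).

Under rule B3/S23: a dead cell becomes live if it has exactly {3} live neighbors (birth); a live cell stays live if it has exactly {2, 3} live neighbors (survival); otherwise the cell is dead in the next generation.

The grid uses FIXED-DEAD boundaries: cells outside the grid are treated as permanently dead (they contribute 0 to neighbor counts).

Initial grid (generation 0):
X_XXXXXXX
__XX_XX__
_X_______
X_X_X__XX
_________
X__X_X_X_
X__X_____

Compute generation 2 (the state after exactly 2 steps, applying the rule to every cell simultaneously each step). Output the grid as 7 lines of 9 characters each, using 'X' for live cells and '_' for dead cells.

Answer: _________
_XX__X_X_
_____XX__
XX_X____X
__XXXX_X_
____X__X_
_________

Derivation:
Simulating step by step:
Generation 0 (given above): 24 live cells
Generation 1: 17 live cells
_XX____X_
_________
_X__XXXX_
_X_______
_X_XX_XXX
____X____
____X____
Generation 2: 17 live cells
(generation 2 grid is the final answer)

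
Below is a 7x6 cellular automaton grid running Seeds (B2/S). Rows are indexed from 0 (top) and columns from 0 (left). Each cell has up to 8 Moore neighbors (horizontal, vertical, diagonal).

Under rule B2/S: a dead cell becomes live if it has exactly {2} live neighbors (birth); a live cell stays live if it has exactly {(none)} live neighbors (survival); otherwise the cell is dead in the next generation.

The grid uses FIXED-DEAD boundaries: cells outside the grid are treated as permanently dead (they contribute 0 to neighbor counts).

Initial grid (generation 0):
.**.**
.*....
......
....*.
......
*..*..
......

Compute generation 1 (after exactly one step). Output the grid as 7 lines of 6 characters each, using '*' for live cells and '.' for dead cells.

Answer: *..*..
*..***
......
......
...**.
......
......

Derivation:
Simulating step by step:
Generation 0 (given above): 8 live cells
Generation 1: 8 live cells
(generation 1 grid is the final answer)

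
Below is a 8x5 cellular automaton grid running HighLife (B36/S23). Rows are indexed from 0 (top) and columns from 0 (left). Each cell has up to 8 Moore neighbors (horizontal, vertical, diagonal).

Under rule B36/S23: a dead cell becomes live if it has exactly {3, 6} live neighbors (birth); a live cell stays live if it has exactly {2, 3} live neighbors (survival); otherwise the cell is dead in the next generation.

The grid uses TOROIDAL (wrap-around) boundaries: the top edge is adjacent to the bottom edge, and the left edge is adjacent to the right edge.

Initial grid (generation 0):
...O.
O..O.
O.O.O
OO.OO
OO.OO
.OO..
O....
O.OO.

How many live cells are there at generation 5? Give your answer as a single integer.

Simulating step by step:
Generation 0 (given above): 20 live cells
Generation 1: 16 live cells
.O.O.
OOOO.
..O..
.....
..O..
..OO.
O..OO
.OOO.
Generation 2: 12 live cells
.....
O..OO
..OO.
.....
..OO.
.OO..
O.O..
.O...
Generation 3: 13 live cells
O...O
..OOO
..OO.
.....
.OOO.
.....
O.O..
.O...
Generation 4: 15 live cells
OOO.O
OOO..
..O.O
.O...
..O..
...O.
.O...
.O..O
Generation 5: 13 live cells
....O
.....
..OO.
.OOO.
..O..
..O..
O.O..
O..OO
Population at generation 5: 13

Answer: 13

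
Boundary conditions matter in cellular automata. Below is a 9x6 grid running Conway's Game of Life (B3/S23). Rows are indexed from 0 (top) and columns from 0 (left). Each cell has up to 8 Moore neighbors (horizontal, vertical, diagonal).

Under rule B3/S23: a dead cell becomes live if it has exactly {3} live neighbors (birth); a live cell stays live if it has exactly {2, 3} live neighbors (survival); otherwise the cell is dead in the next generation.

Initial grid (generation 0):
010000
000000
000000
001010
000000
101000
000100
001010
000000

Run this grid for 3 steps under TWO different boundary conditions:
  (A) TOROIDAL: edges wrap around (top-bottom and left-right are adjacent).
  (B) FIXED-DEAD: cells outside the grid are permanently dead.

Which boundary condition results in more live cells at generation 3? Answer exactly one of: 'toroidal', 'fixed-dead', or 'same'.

Answer: same

Derivation:
Under TOROIDAL boundary, generation 3:
000000
000000
000000
000000
000000
000100
000110
001100
000000
Population = 5

Under FIXED-DEAD boundary, generation 3:
000000
000000
000000
000000
000000
000100
000110
001100
000000
Population = 5

Comparison: toroidal=5, fixed-dead=5 -> same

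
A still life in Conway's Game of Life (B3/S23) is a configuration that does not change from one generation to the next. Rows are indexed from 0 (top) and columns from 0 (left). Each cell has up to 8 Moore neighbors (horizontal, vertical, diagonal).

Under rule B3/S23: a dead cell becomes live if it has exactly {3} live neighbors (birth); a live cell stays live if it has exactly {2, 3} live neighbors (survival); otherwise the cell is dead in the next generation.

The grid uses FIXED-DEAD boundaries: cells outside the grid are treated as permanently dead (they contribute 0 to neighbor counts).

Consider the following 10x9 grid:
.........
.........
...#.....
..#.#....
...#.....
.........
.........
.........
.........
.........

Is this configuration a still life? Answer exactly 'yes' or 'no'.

Answer: yes

Derivation:
Compute generation 1 and compare to generation 0 (given above):
Generation 1:
.........
.........
...#.....
..#.#....
...#.....
.........
.........
.........
.........
.........
The grids are IDENTICAL -> still life.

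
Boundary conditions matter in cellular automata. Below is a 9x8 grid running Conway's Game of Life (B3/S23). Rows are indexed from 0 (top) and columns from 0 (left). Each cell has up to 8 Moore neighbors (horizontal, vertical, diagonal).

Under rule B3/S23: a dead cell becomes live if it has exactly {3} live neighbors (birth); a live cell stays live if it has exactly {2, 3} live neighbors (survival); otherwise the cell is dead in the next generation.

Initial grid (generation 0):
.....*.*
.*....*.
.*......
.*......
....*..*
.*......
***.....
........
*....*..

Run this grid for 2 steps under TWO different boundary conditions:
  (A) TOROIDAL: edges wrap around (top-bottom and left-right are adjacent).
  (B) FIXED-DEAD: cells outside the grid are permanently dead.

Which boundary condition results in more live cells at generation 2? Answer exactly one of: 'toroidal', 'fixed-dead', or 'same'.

Under TOROIDAL boundary, generation 2:
*....*..
......*.
*.......
*......*
*.......
..*.....
*.*.....
*......*
*.....*.
Population = 14

Under FIXED-DEAD boundary, generation 2:
........
.*......
.*......
.*......
.*......
*.*.....
..*.....
*.......
........
Population = 8

Comparison: toroidal=14, fixed-dead=8 -> toroidal

Answer: toroidal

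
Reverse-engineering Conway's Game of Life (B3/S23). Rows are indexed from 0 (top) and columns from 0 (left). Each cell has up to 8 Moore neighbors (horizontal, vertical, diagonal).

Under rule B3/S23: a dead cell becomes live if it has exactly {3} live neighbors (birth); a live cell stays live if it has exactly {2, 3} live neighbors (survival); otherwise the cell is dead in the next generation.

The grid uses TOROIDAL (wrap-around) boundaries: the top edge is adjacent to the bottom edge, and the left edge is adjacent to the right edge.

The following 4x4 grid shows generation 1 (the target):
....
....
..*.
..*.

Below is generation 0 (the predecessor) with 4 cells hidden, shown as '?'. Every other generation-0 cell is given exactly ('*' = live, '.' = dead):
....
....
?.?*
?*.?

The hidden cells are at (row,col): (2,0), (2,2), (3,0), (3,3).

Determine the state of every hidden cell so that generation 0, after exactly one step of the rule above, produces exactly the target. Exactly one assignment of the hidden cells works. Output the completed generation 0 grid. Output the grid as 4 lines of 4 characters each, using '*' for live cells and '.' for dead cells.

Hidden generation-0 cells (in order): (2,0), (2,2), (3,0), (3,3).
A hidden cell only influences target cells in its own 3x3 neighborhood. Try each of the 2^4 = 16 assignments, step the completed generation 0 forward once under B3/S23, and compare with the target:
  (2,0)=. (2,2)=. (3,0)=. (3,3)=. -> step gives (2,2)='.' but target has '*' -> reject
  (2,0)=. (2,2)=. (3,0)=. (3,3)=* -> step gives (2,0)='*' but target has '.' -> reject
  (2,0)=. (2,2)=. (3,0)=* (3,3)=. -> step gives (2,0)='*' but target has '.' -> reject
  (2,0)=. (2,2)=. (3,0)=* (3,3)=* -> step gives (0,0)='*' but target has '.' -> reject
  (2,0)=. (2,2)=* (3,0)=. (3,3)=. -> step reproduces the target at every cell -> ACCEPT
  (2,0)=. (2,2)=* (3,0)=. (3,3)=* -> step gives (2,0)='*' but target has '.' -> reject
  (2,0)=. (2,2)=* (3,0)=* (3,3)=. -> step gives (2,0)='*' but target has '.' -> reject
  (2,0)=. (2,2)=* (3,0)=* (3,3)=* -> step gives (0,0)='*' but target has '.' -> reject
  (2,0)=* (2,2)=. (3,0)=. (3,3)=. -> step gives (2,0)='*' but target has '.' -> reject
  (2,0)=* (2,2)=. (3,0)=. (3,3)=* -> step gives (2,0)='*' but target has '.' -> reject
  (2,0)=* (2,2)=. (3,0)=* (3,3)=. -> step gives (2,0)='*' but target has '.' -> reject
  (2,0)=* (2,2)=. (3,0)=* (3,3)=* -> step gives (0,0)='*' but target has '.' -> reject
  (2,0)=* (2,2)=* (3,0)=. (3,3)=. -> step gives (1,3)='*' but target has '.' -> reject
  (2,0)=* (2,2)=* (3,0)=. (3,3)=* -> step gives (1,3)='*' but target has '.' -> reject
  (2,0)=* (2,2)=* (3,0)=* (3,3)=. -> step gives (1,3)='*' but target has '.' -> reject
  (2,0)=* (2,2)=* (3,0)=* (3,3)=* -> step gives (0,0)='*' but target has '.' -> reject
Unique solution: (2,0)=dead, (2,2)=live, (3,0)=dead, (3,3)=dead.
Check: live-neighbor counts of every cell in the completed generation 0:
1110
1122
2221
2132
Applying B3/S23 to generation 0 with these counts gives:
....
....
..*.
..*.
which matches the target exactly.

Answer: ....
....
..**
.*..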